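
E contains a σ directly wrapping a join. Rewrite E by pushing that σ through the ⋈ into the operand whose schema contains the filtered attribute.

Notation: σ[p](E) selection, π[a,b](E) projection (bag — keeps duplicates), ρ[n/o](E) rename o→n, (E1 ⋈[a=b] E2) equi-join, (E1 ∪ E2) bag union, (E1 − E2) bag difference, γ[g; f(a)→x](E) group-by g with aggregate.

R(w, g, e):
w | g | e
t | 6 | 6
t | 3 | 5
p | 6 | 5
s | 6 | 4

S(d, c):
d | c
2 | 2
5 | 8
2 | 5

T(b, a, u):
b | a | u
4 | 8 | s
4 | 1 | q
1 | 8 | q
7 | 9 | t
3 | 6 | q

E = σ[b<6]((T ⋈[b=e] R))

σ filters on b, owned by the left side.
E' = (σ[b<6](T) ⋈[b=e] R)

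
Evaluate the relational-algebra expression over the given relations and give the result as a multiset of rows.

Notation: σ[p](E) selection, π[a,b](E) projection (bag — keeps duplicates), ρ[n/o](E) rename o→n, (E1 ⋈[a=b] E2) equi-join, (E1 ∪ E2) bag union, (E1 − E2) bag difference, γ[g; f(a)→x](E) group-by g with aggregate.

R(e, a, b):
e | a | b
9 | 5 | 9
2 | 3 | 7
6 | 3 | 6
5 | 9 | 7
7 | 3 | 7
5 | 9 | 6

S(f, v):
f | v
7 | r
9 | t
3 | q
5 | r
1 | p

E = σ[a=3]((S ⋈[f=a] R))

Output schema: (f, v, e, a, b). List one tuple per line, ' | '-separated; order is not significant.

Subexpression sizes:
  S → 5
  R → 6
  (S ⋈[f=a] R) → 6
  σ[a=3]((S ⋈[f=a] R)) → 3

== RESULT ==
f | v | e | a | b
3 | q | 2 | 3 | 7
3 | q | 6 | 3 | 6
3 | q | 7 | 3 | 7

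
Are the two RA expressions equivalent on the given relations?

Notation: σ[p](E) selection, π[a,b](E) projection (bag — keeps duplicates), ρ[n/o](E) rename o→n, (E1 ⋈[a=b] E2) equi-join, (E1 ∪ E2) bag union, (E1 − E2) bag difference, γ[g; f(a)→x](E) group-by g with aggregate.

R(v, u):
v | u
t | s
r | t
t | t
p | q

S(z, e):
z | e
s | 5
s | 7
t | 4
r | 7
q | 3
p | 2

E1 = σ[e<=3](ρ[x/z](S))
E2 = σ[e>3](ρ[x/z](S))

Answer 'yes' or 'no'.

E1 row counts bottom-up:
  S → 6
  ρ[x/z](S) → 6
  σ[e<=3](ρ[x/z](S)) → 2
E2 row counts bottom-up:
  S → 6
  ρ[x/z](S) → 6
  σ[e>3](ρ[x/z](S)) → 4

E1 result:
x | e
p | 2
q | 3
E2 result:
x | e
r | 7
s | 5
s | 7
t | 4
Witness: ('r', 7) appears 0× in E1 but 1× in E2.

no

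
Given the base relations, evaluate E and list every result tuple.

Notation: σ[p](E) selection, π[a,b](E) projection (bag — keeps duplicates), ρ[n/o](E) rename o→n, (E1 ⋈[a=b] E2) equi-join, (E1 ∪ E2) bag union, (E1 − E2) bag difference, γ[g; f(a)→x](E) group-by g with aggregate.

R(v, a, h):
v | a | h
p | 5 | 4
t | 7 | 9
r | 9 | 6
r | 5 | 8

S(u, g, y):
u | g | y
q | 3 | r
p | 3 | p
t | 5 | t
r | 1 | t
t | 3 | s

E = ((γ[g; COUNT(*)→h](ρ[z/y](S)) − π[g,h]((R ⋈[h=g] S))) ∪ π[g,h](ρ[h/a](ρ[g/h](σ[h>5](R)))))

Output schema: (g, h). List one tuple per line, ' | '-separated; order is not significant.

Row counts bottom-up:
  S → 5
  ρ[z/y](S) → 5
  γ[g; COUNT(*)→h](ρ[z/y](S)) → 3
  R → 4
  S → 5
  (R ⋈[h=g] S) → 0
  π[g,h]((R ⋈[h=g] S)) → 0
  (γ[g; COUNT(*)→h](ρ[z/y](S)) − π[g,h]((R ⋈[h=g] S))) → 3
  R → 4
  σ[h>5](R) → 3
  ρ[g/h](σ[h>5](R)) → 3
  ρ[h/a](ρ[g/h](σ[h>5](R))) → 3
  π[g,h](ρ[h/a](ρ[g/h](σ[h>5](R)))) → 3
  ((γ[g; COUNT(*)→h](ρ[z/y](S)) − π[g,h]((R ⋈[h=g] S))) ∪ π[g,h](ρ[h/a](ρ[g/h](σ[h>5](R))))) → 6

== RESULT ==
g | h
1 | 1
3 | 3
5 | 1
6 | 9
8 | 5
9 | 7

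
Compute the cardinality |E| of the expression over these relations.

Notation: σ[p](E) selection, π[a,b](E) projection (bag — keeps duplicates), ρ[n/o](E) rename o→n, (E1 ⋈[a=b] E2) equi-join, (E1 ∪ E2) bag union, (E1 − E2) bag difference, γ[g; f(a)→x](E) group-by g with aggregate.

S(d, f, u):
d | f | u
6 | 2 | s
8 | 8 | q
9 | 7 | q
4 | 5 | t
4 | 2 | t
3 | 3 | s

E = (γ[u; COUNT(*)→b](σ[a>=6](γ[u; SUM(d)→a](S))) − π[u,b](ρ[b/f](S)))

Stepwise |·|:
  S → 6
  γ[u; SUM(d)→a](S) → 3
  σ[a>=6](γ[u; SUM(d)→a](S)) → 3
  γ[u; COUNT(*)→b](σ[a>=6](γ[u; SUM(d)→a](S))) → 3
  S → 6
  ρ[b/f](S) → 6
  π[u,b](ρ[b/f](S)) → 6
  (γ[u; COUNT(*)→b](σ[a>=6](γ[u; SUM(d)→a](S))) − π[u,b](ρ[b/f](S))) → 3

|E| = 3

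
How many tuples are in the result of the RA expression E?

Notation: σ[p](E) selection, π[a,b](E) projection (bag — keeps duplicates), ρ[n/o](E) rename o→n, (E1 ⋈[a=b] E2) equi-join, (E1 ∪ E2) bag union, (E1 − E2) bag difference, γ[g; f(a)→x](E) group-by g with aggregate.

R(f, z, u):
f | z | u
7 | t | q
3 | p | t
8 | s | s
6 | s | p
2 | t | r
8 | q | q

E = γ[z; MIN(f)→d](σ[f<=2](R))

Stepwise |·|:
  R → 6
  σ[f<=2](R) → 1
  γ[z; MIN(f)→d](σ[f<=2](R)) → 1

|E| = 1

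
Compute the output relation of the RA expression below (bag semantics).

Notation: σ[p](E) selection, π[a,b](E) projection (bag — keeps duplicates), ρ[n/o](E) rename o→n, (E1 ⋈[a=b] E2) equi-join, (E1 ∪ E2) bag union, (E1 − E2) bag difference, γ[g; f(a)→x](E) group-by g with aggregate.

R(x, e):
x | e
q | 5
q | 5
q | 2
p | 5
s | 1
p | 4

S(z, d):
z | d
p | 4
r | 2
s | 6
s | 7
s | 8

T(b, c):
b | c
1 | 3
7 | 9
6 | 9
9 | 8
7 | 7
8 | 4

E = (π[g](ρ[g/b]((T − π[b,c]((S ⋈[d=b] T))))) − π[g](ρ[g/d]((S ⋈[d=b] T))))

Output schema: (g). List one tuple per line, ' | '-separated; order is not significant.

Row counts bottom-up:
  T → 6
  S → 5
  T → 6
  (S ⋈[d=b] T) → 4
  π[b,c]((S ⋈[d=b] T)) → 4
  (T − π[b,c]((S ⋈[d=b] T))) → 2
  ρ[g/b]((T − π[b,c]((S ⋈[d=b] T)))) → 2
  π[g](ρ[g/b]((T − π[b,c]((S ⋈[d=b] T))))) → 2
  S → 5
  T → 6
  (S ⋈[d=b] T) → 4
  ρ[g/d]((S ⋈[d=b] T)) → 4
  π[g](ρ[g/d]((S ⋈[d=b] T))) → 4
  (π[g](ρ[g/b]((T − π[b,c]((S ⋈[d=b] T))))) − π[g](ρ[g/d]((S ⋈[d=b] T)))) → 2

== RESULT ==
g
1
9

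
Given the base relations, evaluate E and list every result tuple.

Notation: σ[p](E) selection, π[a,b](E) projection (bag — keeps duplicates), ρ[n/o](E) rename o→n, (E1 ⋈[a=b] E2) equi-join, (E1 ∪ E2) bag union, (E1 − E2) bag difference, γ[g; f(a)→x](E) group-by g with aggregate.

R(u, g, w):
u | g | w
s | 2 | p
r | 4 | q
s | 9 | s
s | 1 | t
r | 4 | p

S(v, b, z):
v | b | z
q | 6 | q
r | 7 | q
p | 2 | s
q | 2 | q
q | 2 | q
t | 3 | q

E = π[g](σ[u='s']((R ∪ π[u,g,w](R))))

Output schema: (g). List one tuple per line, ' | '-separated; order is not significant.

Subexpression sizes:
  R → 5
  R → 5
  π[u,g,w](R) → 5
  (R ∪ π[u,g,w](R)) → 10
  σ[u='s']((R ∪ π[u,g,w](R))) → 6
  π[g](σ[u='s']((R ∪ π[u,g,w](R)))) → 6

== RESULT ==
g
1
1
2
2
9
9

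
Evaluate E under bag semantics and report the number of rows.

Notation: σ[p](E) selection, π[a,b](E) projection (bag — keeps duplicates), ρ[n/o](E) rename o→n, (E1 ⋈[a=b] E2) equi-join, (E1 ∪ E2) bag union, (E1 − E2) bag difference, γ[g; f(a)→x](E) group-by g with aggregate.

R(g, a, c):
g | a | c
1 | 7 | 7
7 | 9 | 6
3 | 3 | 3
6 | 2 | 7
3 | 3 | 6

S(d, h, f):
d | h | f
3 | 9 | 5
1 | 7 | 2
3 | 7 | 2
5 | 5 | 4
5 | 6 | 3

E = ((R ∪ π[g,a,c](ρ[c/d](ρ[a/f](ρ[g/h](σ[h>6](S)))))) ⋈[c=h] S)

Stepwise |·|:
  R → 5
  S → 5
  σ[h>6](S) → 3
  ρ[g/h](σ[h>6](S)) → 3
  ρ[a/f](ρ[g/h](σ[h>6](S))) → 3
  ρ[c/d](ρ[a/f](ρ[g/h](σ[h>6](S)))) → 3
  π[g,a,c](ρ[c/d](ρ[a/f](ρ[g/h](σ[h>6](S))))) → 3
  (R ∪ π[g,a,c](ρ[c/d](ρ[a/f](ρ[g/h](σ[h>6](S)))))) → 8
  S → 5
  ((R ∪ π[g,a,c](ρ[c/d](ρ[a/f](ρ[g/h](σ[h>6](S)))))) ⋈[c=h] S) → 6

|E| = 6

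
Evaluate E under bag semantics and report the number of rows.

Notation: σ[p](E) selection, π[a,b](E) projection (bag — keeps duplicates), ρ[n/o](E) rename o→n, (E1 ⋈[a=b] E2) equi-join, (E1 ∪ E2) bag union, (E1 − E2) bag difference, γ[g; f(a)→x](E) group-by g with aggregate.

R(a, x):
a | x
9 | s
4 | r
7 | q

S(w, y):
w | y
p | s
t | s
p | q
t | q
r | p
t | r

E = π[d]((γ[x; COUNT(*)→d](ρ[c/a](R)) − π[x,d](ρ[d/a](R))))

Subexpression sizes:
  R → 3
  ρ[c/a](R) → 3
  γ[x; COUNT(*)→d](ρ[c/a](R)) → 3
  R → 3
  ρ[d/a](R) → 3
  π[x,d](ρ[d/a](R)) → 3
  (γ[x; COUNT(*)→d](ρ[c/a](R)) − π[x,d](ρ[d/a](R))) → 3
  π[d]((γ[x; COUNT(*)→d](ρ[c/a](R)) − π[x,d](ρ[d/a](R)))) → 3

|E| = 3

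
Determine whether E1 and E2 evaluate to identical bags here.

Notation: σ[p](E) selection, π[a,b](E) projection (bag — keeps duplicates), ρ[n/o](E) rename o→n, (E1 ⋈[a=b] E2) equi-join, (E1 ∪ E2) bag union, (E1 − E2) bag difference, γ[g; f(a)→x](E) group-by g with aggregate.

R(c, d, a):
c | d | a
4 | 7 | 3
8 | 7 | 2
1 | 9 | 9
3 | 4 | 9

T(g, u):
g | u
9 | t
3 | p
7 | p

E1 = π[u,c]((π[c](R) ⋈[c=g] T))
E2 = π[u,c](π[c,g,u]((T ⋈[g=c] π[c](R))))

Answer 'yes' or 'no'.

E1 per-node cardinality:
  R → 4
  π[c](R) → 4
  T → 3
  (π[c](R) ⋈[c=g] T) → 1
  π[u,c]((π[c](R) ⋈[c=g] T)) → 1
E2 per-node cardinality:
  T → 3
  R → 4
  π[c](R) → 4
  (T ⋈[g=c] π[c](R)) → 1
  π[c,g,u]((T ⋈[g=c] π[c](R))) → 1
  π[u,c](π[c,g,u]((T ⋈[g=c] π[c](R)))) → 1

E1 and E2 produce the same multiset:
u | c
p | 3

yes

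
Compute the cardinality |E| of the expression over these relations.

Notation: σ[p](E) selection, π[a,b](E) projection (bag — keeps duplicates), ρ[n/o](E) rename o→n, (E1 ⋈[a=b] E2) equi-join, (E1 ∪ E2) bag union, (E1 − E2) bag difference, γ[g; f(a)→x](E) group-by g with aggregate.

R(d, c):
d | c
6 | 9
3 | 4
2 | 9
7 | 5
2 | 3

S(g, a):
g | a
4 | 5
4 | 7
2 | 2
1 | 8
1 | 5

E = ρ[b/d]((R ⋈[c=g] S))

Stepwise |·|:
  R → 5
  S → 5
  (R ⋈[c=g] S) → 2
  ρ[b/d]((R ⋈[c=g] S)) → 2

|E| = 2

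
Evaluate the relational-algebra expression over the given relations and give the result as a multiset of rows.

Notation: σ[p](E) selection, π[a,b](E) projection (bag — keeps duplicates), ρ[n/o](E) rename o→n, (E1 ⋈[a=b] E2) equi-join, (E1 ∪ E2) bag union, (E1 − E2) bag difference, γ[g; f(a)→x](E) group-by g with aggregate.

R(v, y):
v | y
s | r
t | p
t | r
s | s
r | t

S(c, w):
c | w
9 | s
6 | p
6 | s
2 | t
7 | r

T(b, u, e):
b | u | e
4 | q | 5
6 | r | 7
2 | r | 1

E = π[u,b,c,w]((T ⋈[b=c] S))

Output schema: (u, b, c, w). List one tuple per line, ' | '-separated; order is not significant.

Row counts bottom-up:
  T → 3
  S → 5
  (T ⋈[b=c] S) → 3
  π[u,b,c,w]((T ⋈[b=c] S)) → 3

== RESULT ==
u | b | c | w
r | 2 | 2 | t
r | 6 | 6 | p
r | 6 | 6 | s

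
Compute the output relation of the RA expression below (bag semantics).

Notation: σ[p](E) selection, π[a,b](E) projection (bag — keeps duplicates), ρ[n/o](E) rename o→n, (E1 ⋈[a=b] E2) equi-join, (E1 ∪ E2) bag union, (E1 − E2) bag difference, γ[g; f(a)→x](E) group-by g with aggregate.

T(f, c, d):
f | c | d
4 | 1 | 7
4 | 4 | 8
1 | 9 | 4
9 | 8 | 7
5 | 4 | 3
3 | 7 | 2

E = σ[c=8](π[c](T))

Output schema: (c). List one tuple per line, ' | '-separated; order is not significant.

Per-node cardinality:
  T → 6
  π[c](T) → 6
  σ[c=8](π[c](T)) → 1

== RESULT ==
c
8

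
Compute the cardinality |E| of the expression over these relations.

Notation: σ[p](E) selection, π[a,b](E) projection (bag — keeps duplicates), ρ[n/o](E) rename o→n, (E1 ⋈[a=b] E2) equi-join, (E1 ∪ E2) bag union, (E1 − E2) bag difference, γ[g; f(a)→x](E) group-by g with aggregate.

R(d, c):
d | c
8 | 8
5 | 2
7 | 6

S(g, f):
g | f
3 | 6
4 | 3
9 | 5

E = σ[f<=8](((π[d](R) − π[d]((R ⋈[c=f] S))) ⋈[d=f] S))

Subexpression sizes:
  R → 3
  π[d](R) → 3
  R → 3
  S → 3
  (R ⋈[c=f] S) → 1
  π[d]((R ⋈[c=f] S)) → 1
  (π[d](R) − π[d]((R ⋈[c=f] S))) → 2
  S → 3
  ((π[d](R) − π[d]((R ⋈[c=f] S))) ⋈[d=f] S) → 1
  σ[f<=8](((π[d](R) − π[d]((R ⋈[c=f] S))) ⋈[d=f] S)) → 1

|E| = 1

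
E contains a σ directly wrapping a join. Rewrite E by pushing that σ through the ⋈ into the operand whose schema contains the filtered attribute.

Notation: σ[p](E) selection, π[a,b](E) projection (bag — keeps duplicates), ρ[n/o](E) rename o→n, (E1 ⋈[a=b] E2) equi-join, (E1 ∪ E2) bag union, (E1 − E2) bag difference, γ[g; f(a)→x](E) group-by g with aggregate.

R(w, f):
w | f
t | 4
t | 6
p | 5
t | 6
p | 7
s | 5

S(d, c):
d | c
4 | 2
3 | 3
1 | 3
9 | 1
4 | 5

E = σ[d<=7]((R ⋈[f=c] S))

σ filters on d, owned by the right side.
E' = (R ⋈[f=c] σ[d<=7](S))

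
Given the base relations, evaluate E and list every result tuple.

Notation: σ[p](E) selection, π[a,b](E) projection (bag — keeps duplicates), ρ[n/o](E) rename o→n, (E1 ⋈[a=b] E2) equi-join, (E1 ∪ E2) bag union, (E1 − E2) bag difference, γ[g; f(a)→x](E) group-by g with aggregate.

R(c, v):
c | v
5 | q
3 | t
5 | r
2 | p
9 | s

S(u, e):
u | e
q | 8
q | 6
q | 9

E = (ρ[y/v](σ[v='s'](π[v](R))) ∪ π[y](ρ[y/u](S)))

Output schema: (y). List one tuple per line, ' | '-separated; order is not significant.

Stepwise |·|:
  R → 5
  π[v](R) → 5
  σ[v='s'](π[v](R)) → 1
  ρ[y/v](σ[v='s'](π[v](R))) → 1
  S → 3
  ρ[y/u](S) → 3
  π[y](ρ[y/u](S)) → 3
  (ρ[y/v](σ[v='s'](π[v](R))) ∪ π[y](ρ[y/u](S))) → 4

== RESULT ==
y
q
q
q
s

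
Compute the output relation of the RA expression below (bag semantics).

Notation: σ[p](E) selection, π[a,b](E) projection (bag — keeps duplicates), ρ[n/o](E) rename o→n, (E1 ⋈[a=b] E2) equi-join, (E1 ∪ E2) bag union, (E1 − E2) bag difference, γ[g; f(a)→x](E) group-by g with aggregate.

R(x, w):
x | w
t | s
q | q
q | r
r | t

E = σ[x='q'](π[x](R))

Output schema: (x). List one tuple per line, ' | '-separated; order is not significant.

Row counts bottom-up:
  R → 4
  π[x](R) → 4
  σ[x='q'](π[x](R)) → 2

== RESULT ==
x
q
q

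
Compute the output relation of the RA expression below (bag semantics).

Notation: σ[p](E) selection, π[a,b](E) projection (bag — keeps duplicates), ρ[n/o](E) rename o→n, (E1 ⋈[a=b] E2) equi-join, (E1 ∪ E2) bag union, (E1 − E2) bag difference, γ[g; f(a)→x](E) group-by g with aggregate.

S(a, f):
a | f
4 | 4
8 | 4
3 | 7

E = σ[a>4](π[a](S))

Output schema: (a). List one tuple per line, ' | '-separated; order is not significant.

Row counts bottom-up:
  S → 3
  π[a](S) → 3
  σ[a>4](π[a](S)) → 1

== RESULT ==
a
8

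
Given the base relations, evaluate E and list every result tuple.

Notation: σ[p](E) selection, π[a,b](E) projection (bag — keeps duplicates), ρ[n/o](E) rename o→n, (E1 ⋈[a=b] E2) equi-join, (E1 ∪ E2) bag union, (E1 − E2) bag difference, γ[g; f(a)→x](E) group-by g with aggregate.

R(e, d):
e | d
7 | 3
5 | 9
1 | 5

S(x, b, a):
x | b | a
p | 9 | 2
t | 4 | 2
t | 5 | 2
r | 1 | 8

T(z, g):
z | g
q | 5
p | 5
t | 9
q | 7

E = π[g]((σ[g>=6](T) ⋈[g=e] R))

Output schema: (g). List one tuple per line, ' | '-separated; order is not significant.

Row counts bottom-up:
  T → 4
  σ[g>=6](T) → 2
  R → 3
  (σ[g>=6](T) ⋈[g=e] R) → 1
  π[g]((σ[g>=6](T) ⋈[g=e] R)) → 1

== RESULT ==
g
7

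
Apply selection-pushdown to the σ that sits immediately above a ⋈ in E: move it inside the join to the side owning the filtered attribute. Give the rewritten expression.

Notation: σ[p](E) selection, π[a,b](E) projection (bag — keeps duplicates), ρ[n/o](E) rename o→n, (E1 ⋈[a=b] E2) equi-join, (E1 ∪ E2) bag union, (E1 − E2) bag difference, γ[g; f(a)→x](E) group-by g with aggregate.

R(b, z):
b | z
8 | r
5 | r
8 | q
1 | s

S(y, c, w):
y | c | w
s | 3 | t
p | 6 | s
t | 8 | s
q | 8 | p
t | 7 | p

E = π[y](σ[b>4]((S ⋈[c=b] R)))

σ filters on b, owned by the right side.
E' = π[y]((S ⋈[c=b] σ[b>4](R)))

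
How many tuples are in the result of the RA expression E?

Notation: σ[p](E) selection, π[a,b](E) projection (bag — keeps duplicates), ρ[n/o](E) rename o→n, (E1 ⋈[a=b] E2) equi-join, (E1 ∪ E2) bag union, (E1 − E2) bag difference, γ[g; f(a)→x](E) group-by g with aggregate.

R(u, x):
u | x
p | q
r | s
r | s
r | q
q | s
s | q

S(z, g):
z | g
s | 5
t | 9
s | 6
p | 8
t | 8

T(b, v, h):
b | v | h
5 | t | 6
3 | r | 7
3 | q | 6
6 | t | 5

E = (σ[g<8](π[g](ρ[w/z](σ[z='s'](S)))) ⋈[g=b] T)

Per-node cardinality:
  S → 5
  σ[z='s'](S) → 2
  ρ[w/z](σ[z='s'](S)) → 2
  π[g](ρ[w/z](σ[z='s'](S))) → 2
  σ[g<8](π[g](ρ[w/z](σ[z='s'](S)))) → 2
  T → 4
  (σ[g<8](π[g](ρ[w/z](σ[z='s'](S)))) ⋈[g=b] T) → 2

|E| = 2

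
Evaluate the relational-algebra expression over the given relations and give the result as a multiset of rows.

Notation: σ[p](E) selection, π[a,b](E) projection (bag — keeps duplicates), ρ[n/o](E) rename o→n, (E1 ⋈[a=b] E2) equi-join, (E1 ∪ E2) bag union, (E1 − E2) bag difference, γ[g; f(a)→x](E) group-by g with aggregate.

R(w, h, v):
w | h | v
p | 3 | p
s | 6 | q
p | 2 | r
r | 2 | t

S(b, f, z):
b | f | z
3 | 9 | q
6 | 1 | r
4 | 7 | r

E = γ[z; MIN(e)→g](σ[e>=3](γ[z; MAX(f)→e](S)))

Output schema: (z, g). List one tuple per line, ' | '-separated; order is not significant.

Per-node cardinality:
  S → 3
  γ[z; MAX(f)→e](S) → 2
  σ[e>=3](γ[z; MAX(f)→e](S)) → 2
  γ[z; MIN(e)→g](σ[e>=3](γ[z; MAX(f)→e](S))) → 2

== RESULT ==
z | g
q | 9
r | 7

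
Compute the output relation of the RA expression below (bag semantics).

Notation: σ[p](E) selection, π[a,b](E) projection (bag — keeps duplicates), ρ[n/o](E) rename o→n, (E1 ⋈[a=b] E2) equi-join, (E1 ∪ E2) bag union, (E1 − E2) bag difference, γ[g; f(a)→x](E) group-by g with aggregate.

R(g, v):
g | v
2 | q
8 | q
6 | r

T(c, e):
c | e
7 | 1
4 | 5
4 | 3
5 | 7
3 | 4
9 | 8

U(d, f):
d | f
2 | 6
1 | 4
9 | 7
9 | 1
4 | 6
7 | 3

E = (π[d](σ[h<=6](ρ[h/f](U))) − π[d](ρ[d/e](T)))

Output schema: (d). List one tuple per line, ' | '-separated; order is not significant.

Stepwise |·|:
  U → 6
  ρ[h/f](U) → 6
  σ[h<=6](ρ[h/f](U)) → 5
  π[d](σ[h<=6](ρ[h/f](U))) → 5
  T → 6
  ρ[d/e](T) → 6
  π[d](ρ[d/e](T)) → 6
  (π[d](σ[h<=6](ρ[h/f](U))) − π[d](ρ[d/e](T))) → 2

== RESULT ==
d
2
9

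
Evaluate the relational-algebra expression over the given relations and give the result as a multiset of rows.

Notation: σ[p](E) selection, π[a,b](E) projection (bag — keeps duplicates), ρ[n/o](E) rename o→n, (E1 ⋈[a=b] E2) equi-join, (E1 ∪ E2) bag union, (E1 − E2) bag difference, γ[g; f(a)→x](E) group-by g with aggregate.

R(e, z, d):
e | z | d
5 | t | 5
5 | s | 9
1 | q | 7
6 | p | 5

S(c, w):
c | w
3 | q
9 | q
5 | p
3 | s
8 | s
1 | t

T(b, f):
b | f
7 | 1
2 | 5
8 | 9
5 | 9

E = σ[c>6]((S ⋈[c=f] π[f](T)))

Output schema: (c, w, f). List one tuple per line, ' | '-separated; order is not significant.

Subexpression sizes:
  S → 6
  T → 4
  π[f](T) → 4
  (S ⋈[c=f] π[f](T)) → 4
  σ[c>6]((S ⋈[c=f] π[f](T))) → 2

== RESULT ==
c | w | f
9 | q | 9
9 | q | 9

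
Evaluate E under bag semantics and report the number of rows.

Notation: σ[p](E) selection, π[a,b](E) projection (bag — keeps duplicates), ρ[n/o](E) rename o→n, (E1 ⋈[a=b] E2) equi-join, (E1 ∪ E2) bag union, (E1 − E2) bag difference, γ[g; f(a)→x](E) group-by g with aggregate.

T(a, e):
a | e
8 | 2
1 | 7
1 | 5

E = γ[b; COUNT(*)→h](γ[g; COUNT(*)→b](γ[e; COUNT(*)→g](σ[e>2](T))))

Per-node cardinality:
  T → 3
  σ[e>2](T) → 2
  γ[e; COUNT(*)→g](σ[e>2](T)) → 2
  γ[g; COUNT(*)→b](γ[e; COUNT(*)→g](σ[e>2](T))) → 1
  γ[b; COUNT(*)→h](γ[g; COUNT(*)→b](γ[e; COUNT(*)→g](σ[e>2](T)))) → 1

|E| = 1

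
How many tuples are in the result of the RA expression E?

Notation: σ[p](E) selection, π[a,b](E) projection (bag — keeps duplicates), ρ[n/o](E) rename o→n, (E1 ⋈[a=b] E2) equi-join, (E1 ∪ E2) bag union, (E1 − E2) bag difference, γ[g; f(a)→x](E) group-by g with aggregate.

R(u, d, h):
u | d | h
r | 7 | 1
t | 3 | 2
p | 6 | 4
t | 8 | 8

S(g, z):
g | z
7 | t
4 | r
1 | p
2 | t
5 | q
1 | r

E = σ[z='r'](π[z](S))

Subexpression sizes:
  S → 6
  π[z](S) → 6
  σ[z='r'](π[z](S)) → 2

|E| = 2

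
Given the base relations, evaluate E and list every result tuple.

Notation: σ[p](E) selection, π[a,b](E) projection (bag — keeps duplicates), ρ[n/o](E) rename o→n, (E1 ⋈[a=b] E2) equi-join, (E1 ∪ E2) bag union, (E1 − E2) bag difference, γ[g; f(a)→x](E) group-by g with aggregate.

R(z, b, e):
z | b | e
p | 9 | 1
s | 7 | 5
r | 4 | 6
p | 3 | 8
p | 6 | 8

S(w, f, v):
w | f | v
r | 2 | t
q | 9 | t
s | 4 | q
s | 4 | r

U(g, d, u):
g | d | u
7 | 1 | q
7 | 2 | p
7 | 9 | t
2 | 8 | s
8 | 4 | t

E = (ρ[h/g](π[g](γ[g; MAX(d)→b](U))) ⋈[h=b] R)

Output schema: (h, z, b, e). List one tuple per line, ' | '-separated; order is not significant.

Subexpression sizes:
  U → 5
  γ[g; MAX(d)→b](U) → 3
  π[g](γ[g; MAX(d)→b](U)) → 3
  ρ[h/g](π[g](γ[g; MAX(d)→b](U))) → 3
  R → 5
  (ρ[h/g](π[g](γ[g; MAX(d)→b](U))) ⋈[h=b] R) → 1

== RESULT ==
h | z | b | e
7 | s | 7 | 5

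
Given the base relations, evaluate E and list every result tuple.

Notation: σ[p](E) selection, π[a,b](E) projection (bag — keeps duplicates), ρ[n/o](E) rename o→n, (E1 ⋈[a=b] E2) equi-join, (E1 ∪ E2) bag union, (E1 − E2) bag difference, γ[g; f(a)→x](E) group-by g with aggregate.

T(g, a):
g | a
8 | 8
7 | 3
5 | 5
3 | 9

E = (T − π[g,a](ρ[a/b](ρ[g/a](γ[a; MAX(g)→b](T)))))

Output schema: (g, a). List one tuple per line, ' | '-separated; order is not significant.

Row counts bottom-up:
  T → 4
  T → 4
  γ[a; MAX(g)→b](T) → 4
  ρ[g/a](γ[a; MAX(g)→b](T)) → 4
  ρ[a/b](ρ[g/a](γ[a; MAX(g)→b](T))) → 4
  π[g,a](ρ[a/b](ρ[g/a](γ[a; MAX(g)→b](T)))) → 4
  (T − π[g,a](ρ[a/b](ρ[g/a](γ[a; MAX(g)→b](T))))) → 2

== RESULT ==
g | a
3 | 9
7 | 3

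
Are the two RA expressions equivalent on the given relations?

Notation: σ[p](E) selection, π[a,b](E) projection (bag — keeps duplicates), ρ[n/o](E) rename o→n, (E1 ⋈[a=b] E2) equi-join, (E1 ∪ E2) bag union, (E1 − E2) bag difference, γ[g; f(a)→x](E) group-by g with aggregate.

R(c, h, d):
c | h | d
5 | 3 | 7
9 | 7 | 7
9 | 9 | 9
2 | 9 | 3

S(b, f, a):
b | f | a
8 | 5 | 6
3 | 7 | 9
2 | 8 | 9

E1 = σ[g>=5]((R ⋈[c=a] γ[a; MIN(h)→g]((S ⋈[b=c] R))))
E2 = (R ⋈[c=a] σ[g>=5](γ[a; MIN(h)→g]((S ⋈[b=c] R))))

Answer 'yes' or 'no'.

E1 per-node cardinality:
  R → 4
  S → 3
  R → 4
  (S ⋈[b=c] R) → 1
  γ[a; MIN(h)→g]((S ⋈[b=c] R)) → 1
  (R ⋈[c=a] γ[a; MIN(h)→g]((S ⋈[b=c] R))) → 2
  σ[g>=5]((R ⋈[c=a] γ[a; MIN(h)→g]((S ⋈[b=c] R)))) → 2
E2 per-node cardinality:
  R → 4
  S → 3
  R → 4
  (S ⋈[b=c] R) → 1
  γ[a; MIN(h)→g]((S ⋈[b=c] R)) → 1
  σ[g>=5](γ[a; MIN(h)→g]((S ⋈[b=c] R))) → 1
  (R ⋈[c=a] σ[g>=5](γ[a; MIN(h)→g]((S ⋈[b=c] R)))) → 2

E1 and E2 produce the same multiset:
c | h | d | a | g
9 | 7 | 7 | 9 | 9
9 | 9 | 9 | 9 | 9

yes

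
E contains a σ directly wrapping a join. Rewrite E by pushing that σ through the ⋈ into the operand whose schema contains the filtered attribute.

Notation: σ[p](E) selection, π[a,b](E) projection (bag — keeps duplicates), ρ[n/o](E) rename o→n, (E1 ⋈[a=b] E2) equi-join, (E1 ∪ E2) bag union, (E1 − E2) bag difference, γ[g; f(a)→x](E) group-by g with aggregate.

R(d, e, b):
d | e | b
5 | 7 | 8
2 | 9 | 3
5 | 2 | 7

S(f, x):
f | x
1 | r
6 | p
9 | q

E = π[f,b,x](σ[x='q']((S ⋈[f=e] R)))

σ filters on x, owned by the left side.
E' = π[f,b,x]((σ[x='q'](S) ⋈[f=e] R))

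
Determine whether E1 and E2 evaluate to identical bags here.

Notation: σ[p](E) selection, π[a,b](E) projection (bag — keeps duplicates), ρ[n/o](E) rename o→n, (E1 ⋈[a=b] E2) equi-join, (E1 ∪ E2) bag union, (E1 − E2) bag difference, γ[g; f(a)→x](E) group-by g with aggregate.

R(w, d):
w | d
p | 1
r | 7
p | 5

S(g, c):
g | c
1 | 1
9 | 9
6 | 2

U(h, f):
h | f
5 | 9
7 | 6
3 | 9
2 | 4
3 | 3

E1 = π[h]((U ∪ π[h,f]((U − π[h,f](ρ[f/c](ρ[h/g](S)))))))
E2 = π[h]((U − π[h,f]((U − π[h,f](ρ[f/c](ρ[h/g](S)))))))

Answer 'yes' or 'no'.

E1 row counts bottom-up:
  U → 5
  U → 5
  S → 3
  ρ[h/g](S) → 3
  ρ[f/c](ρ[h/g](S)) → 3
  π[h,f](ρ[f/c](ρ[h/g](S))) → 3
  (U − π[h,f](ρ[f/c](ρ[h/g](S)))) → 5
  π[h,f]((U − π[h,f](ρ[f/c](ρ[h/g](S))))) → 5
  (U ∪ π[h,f]((U − π[h,f](ρ[f/c](ρ[h/g](S)))))) → 10
  π[h]((U ∪ π[h,f]((U − π[h,f](ρ[f/c](ρ[h/g](S))))))) → 10
E2 row counts bottom-up:
  U → 5
  U → 5
  S → 3
  ρ[h/g](S) → 3
  ρ[f/c](ρ[h/g](S)) → 3
  π[h,f](ρ[f/c](ρ[h/g](S))) → 3
  (U − π[h,f](ρ[f/c](ρ[h/g](S)))) → 5
  π[h,f]((U − π[h,f](ρ[f/c](ρ[h/g](S))))) → 5
  (U − π[h,f]((U − π[h,f](ρ[f/c](ρ[h/g](S)))))) → 0
  π[h]((U − π[h,f]((U − π[h,f](ρ[f/c](ρ[h/g](S))))))) → 0

E1 result:
h
2
2
3
3
3
3
5
5
7
7
E2 result:
h
(0 rows)
Witness: (7,) appears 2× in E1 but 0× in E2.

no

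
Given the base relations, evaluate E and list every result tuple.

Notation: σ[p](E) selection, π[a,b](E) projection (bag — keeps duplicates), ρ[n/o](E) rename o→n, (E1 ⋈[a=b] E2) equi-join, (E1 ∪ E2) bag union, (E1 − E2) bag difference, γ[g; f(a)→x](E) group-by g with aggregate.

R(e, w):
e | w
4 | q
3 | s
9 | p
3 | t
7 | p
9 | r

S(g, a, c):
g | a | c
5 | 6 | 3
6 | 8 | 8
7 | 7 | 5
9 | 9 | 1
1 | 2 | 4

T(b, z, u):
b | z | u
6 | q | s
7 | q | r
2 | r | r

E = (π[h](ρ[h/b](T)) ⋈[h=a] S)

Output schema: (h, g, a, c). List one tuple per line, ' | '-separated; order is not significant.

Row counts bottom-up:
  T → 3
  ρ[h/b](T) → 3
  π[h](ρ[h/b](T)) → 3
  S → 5
  (π[h](ρ[h/b](T)) ⋈[h=a] S) → 3

== RESULT ==
h | g | a | c
2 | 1 | 2 | 4
6 | 5 | 6 | 3
7 | 7 | 7 | 5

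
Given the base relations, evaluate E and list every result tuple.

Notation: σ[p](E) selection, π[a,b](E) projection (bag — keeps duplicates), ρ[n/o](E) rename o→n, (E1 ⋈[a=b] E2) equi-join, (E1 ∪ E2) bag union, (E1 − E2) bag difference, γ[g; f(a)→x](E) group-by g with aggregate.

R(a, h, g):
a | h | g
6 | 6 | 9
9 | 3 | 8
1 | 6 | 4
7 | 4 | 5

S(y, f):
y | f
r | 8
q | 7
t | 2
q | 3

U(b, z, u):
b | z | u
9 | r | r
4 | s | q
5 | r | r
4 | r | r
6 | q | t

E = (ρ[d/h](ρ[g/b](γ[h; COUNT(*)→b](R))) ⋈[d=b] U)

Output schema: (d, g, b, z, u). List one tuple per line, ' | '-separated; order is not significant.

Subexpression sizes:
  R → 4
  γ[h; COUNT(*)→b](R) → 3
  ρ[g/b](γ[h; COUNT(*)→b](R)) → 3
  ρ[d/h](ρ[g/b](γ[h; COUNT(*)→b](R))) → 3
  U → 5
  (ρ[d/h](ρ[g/b](γ[h; COUNT(*)→b](R))) ⋈[d=b] U) → 3

== RESULT ==
d | g | b | z | u
4 | 1 | 4 | r | r
4 | 1 | 4 | s | q
6 | 2 | 6 | q | t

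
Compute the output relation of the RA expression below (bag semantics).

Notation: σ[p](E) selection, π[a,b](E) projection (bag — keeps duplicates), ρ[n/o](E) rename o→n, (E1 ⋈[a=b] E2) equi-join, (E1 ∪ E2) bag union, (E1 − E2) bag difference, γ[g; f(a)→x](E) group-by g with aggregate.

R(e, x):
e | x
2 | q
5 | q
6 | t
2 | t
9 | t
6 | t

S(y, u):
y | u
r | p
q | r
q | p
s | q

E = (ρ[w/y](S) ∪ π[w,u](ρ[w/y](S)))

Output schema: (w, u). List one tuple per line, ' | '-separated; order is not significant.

Row counts bottom-up:
  S → 4
  ρ[w/y](S) → 4
  S → 4
  ρ[w/y](S) → 4
  π[w,u](ρ[w/y](S)) → 4
  (ρ[w/y](S) ∪ π[w,u](ρ[w/y](S))) → 8

== RESULT ==
w | u
q | p
q | p
q | r
q | r
r | p
r | p
s | q
s | q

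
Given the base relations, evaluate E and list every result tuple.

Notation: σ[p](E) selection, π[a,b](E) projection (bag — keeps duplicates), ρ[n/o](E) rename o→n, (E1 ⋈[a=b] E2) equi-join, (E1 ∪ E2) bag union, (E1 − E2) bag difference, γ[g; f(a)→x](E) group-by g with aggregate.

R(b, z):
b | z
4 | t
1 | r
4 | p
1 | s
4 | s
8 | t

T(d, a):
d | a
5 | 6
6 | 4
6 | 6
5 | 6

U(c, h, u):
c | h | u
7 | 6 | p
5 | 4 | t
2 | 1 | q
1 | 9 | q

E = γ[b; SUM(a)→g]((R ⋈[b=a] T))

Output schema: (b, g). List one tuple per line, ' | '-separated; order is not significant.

Per-node cardinality:
  R → 6
  T → 4
  (R ⋈[b=a] T) → 3
  γ[b; SUM(a)→g]((R ⋈[b=a] T)) → 1

== RESULT ==
b | g
4 | 12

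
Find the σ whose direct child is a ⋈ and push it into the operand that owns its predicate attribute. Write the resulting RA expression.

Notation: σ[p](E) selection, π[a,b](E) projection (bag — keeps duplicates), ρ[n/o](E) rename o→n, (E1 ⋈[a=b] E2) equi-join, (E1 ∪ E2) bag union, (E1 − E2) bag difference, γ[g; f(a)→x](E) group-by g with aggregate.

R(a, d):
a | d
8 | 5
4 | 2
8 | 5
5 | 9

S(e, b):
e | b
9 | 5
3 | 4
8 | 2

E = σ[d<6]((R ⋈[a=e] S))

σ filters on d, owned by the left side.
E' = (σ[d<6](R) ⋈[a=e] S)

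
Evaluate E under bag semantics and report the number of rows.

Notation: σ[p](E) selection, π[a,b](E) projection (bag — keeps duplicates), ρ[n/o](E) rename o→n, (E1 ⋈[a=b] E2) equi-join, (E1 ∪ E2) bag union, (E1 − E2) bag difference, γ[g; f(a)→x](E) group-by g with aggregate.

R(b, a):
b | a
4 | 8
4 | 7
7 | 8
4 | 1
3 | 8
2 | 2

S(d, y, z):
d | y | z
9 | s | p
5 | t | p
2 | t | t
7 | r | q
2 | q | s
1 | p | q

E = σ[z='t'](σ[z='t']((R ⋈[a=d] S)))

Per-node cardinality:
  R → 6
  S → 6
  (R ⋈[a=d] S) → 4
  σ[z='t']((R ⋈[a=d] S)) → 1
  σ[z='t'](σ[z='t']((R ⋈[a=d] S))) → 1

|E| = 1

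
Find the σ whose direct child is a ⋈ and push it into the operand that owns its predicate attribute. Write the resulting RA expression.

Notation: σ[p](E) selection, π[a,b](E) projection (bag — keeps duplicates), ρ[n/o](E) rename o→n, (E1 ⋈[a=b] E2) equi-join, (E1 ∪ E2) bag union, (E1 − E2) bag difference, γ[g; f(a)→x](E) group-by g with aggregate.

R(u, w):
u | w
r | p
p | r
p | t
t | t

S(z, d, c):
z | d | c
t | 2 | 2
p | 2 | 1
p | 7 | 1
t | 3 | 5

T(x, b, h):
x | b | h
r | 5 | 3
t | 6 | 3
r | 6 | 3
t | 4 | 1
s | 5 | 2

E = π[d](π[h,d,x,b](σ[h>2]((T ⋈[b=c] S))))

σ filters on h, owned by the left side.
E' = π[d](π[h,d,x,b]((σ[h>2](T) ⋈[b=c] S)))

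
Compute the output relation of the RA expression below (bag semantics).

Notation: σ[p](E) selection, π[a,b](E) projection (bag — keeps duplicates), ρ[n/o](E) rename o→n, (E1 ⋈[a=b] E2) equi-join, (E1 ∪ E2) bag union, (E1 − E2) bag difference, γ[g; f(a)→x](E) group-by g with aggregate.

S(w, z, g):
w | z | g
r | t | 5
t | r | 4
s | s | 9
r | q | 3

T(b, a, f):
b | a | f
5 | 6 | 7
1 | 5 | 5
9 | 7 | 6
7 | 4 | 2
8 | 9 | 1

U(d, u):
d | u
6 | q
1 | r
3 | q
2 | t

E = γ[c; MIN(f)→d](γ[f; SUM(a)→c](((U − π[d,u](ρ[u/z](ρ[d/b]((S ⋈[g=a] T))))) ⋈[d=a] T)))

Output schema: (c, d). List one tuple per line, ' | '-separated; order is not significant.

Subexpression sizes:
  U → 4
  S → 4
  T → 5
  (S ⋈[g=a] T) → 3
  ρ[d/b]((S ⋈[g=a] T)) → 3
  ρ[u/z](ρ[d/b]((S ⋈[g=a] T))) → 3
  π[d,u](ρ[u/z](ρ[d/b]((S ⋈[g=a] T)))) → 3
  (U − π[d,u](ρ[u/z](ρ[d/b]((S ⋈[g=a] T))))) → 4
  T → 5
  ((U − π[d,u](ρ[u/z](ρ[d/b]((S ⋈[g=a] T))))) ⋈[d=a] T) → 1
  γ[f; SUM(a)→c](((U − π[d,u](ρ[u/z](ρ[d/b]((S ⋈[g=a] T))))) ⋈[d=a] T)) → 1
  γ[c; MIN(f)→d](γ[f; SUM(a)→c](((U − π[d,u](ρ[u/z](ρ[d/b]((S ⋈[g=a] T))))) ⋈[d=a] T))) → 1

== RESULT ==
c | d
6 | 7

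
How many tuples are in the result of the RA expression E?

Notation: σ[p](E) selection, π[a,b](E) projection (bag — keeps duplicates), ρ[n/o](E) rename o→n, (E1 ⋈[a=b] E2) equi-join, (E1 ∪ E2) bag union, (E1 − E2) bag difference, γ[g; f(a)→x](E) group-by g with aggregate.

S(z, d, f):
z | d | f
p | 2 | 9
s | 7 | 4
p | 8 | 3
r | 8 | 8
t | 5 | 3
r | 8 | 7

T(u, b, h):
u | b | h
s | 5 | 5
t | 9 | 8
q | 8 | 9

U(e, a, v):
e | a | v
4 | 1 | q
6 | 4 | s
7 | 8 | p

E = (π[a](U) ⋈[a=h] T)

Row counts bottom-up:
  U → 3
  π[a](U) → 3
  T → 3
  (π[a](U) ⋈[a=h] T) → 1

|E| = 1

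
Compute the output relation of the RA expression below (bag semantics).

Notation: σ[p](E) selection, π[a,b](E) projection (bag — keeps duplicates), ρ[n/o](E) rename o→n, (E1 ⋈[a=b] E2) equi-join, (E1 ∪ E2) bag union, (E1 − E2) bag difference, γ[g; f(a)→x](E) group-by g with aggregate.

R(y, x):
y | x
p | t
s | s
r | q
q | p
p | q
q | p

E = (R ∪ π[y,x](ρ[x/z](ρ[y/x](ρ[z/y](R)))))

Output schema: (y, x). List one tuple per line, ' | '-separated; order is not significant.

Stepwise |·|:
  R → 6
  R → 6
  ρ[z/y](R) → 6
  ρ[y/x](ρ[z/y](R)) → 6
  ρ[x/z](ρ[y/x](ρ[z/y](R))) → 6
  π[y,x](ρ[x/z](ρ[y/x](ρ[z/y](R)))) → 6
  (R ∪ π[y,x](ρ[x/z](ρ[y/x](ρ[z/y](R))))) → 12

== RESULT ==
y | x
p | q
p | q
p | q
p | t
q | p
q | p
q | p
q | r
r | q
s | s
s | s
t | p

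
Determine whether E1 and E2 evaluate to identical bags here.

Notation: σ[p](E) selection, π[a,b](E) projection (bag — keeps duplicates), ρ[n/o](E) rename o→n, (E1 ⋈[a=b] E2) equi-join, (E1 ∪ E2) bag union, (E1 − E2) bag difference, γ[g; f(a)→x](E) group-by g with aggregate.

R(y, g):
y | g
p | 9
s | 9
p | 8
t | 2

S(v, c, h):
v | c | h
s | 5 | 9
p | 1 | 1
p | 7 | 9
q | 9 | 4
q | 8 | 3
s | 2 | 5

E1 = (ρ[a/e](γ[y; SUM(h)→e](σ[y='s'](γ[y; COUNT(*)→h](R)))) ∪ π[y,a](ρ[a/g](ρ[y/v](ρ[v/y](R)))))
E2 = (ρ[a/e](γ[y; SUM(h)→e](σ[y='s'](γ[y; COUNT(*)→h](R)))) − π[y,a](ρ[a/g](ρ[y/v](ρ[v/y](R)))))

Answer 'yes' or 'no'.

E1 per-node cardinality:
  R → 4
  γ[y; COUNT(*)→h](R) → 3
  σ[y='s'](γ[y; COUNT(*)→h](R)) → 1
  γ[y; SUM(h)→e](σ[y='s'](γ[y; COUNT(*)→h](R))) → 1
  ρ[a/e](γ[y; SUM(h)→e](σ[y='s'](γ[y; COUNT(*)→h](R)))) → 1
  R → 4
  ρ[v/y](R) → 4
  ρ[y/v](ρ[v/y](R)) → 4
  ρ[a/g](ρ[y/v](ρ[v/y](R))) → 4
  π[y,a](ρ[a/g](ρ[y/v](ρ[v/y](R)))) → 4
  (ρ[a/e](γ[y; SUM(h)→e](σ[y='s'](γ[y; COUNT(*)→h](R)))) ∪ π[y,a](ρ[a/g](ρ[y/v](ρ[v/y](R))))) → 5
E2 per-node cardinality:
  R → 4
  γ[y; COUNT(*)→h](R) → 3
  σ[y='s'](γ[y; COUNT(*)→h](R)) → 1
  γ[y; SUM(h)→e](σ[y='s'](γ[y; COUNT(*)→h](R))) → 1
  ρ[a/e](γ[y; SUM(h)→e](σ[y='s'](γ[y; COUNT(*)→h](R)))) → 1
  R → 4
  ρ[v/y](R) → 4
  ρ[y/v](ρ[v/y](R)) → 4
  ρ[a/g](ρ[y/v](ρ[v/y](R))) → 4
  π[y,a](ρ[a/g](ρ[y/v](ρ[v/y](R)))) → 4
  (ρ[a/e](γ[y; SUM(h)→e](σ[y='s'](γ[y; COUNT(*)→h](R)))) − π[y,a](ρ[a/g](ρ[y/v](ρ[v/y](R))))) → 1

E1 result:
y | a
p | 8
p | 9
s | 1
s | 9
t | 2
E2 result:
y | a
s | 1
Witness: ('s', 9) appears 1× in E1 but 0× in E2.

no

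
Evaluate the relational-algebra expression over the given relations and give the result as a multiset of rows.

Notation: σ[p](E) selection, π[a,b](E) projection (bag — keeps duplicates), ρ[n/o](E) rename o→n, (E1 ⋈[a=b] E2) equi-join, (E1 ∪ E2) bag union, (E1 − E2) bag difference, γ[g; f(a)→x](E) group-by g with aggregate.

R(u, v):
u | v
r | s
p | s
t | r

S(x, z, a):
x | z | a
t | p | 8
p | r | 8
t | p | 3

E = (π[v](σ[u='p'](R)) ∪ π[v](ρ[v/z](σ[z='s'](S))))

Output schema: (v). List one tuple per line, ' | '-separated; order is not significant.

Stepwise |·|:
  R → 3
  σ[u='p'](R) → 1
  π[v](σ[u='p'](R)) → 1
  S → 3
  σ[z='s'](S) → 0
  ρ[v/z](σ[z='s'](S)) → 0
  π[v](ρ[v/z](σ[z='s'](S))) → 0
  (π[v](σ[u='p'](R)) ∪ π[v](ρ[v/z](σ[z='s'](S)))) → 1

== RESULT ==
v
s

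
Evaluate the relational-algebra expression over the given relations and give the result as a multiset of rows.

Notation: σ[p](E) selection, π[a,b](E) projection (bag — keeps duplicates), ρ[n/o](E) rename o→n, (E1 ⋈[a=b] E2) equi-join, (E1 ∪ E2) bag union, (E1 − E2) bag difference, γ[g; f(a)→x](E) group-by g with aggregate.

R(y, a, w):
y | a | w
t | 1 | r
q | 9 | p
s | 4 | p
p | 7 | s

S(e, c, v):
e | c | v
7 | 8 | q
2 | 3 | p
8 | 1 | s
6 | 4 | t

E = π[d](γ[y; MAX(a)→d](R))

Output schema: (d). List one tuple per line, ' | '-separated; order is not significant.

Per-node cardinality:
  R → 4
  γ[y; MAX(a)→d](R) → 4
  π[d](γ[y; MAX(a)→d](R)) → 4

== RESULT ==
d
1
4
7
9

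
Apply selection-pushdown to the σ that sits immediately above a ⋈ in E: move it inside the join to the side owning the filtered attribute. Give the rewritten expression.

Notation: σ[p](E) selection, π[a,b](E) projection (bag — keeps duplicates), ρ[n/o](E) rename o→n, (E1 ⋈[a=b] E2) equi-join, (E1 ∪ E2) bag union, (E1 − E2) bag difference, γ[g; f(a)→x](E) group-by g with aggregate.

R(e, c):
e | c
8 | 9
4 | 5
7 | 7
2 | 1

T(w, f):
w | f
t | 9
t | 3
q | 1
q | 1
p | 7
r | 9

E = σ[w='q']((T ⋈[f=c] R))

σ filters on w, owned by the left side.
E' = (σ[w='q'](T) ⋈[f=c] R)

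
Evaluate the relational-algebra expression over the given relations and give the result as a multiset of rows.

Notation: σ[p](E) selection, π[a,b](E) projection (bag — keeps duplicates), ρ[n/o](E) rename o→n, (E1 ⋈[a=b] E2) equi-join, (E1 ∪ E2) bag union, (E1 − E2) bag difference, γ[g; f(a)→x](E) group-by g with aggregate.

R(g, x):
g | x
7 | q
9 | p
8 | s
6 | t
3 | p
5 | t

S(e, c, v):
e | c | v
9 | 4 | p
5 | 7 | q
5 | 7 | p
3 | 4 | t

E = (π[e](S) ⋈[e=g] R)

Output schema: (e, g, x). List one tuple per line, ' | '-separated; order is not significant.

Subexpression sizes:
  S → 4
  π[e](S) → 4
  R → 6
  (π[e](S) ⋈[e=g] R) → 4

== RESULT ==
e | g | x
3 | 3 | p
5 | 5 | t
5 | 5 | t
9 | 9 | p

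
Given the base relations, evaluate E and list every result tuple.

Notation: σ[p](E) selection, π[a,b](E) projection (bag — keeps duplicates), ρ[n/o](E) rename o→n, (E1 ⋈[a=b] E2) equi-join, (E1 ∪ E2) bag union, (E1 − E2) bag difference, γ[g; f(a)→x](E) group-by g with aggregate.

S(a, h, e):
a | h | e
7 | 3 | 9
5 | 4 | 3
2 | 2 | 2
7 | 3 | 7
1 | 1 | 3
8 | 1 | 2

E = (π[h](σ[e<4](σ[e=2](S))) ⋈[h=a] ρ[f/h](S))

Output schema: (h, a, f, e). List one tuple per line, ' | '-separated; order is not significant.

Per-node cardinality:
  S → 6
  σ[e=2](S) → 2
  σ[e<4](σ[e=2](S)) → 2
  π[h](σ[e<4](σ[e=2](S))) → 2
  S → 6
  ρ[f/h](S) → 6
  (π[h](σ[e<4](σ[e=2](S))) ⋈[h=a] ρ[f/h](S)) → 2

== RESULT ==
h | a | f | e
1 | 1 | 1 | 3
2 | 2 | 2 | 2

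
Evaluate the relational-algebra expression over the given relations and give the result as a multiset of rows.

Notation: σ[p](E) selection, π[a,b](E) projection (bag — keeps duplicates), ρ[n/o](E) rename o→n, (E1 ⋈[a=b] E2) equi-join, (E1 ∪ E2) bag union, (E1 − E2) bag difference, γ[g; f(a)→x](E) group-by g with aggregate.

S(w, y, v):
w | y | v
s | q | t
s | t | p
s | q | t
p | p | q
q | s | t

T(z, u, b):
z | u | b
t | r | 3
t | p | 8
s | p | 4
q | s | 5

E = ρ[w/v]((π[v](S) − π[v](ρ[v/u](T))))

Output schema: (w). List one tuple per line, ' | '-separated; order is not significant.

Stepwise |·|:
  S → 5
  π[v](S) → 5
  T → 4
  ρ[v/u](T) → 4
  π[v](ρ[v/u](T)) → 4
  (π[v](S) − π[v](ρ[v/u](T))) → 4
  ρ[w/v]((π[v](S) − π[v](ρ[v/u](T)))) → 4

== RESULT ==
w
q
t
t
t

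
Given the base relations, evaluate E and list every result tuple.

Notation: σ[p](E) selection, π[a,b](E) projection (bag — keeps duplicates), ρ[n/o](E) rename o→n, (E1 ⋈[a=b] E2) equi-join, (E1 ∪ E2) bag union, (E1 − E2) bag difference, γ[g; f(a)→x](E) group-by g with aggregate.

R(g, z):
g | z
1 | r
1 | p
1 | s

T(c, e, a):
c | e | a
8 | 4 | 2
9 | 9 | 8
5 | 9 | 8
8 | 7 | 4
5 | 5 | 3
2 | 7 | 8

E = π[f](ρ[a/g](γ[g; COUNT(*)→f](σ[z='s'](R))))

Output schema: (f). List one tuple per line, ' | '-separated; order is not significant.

Stepwise |·|:
  R → 3
  σ[z='s'](R) → 1
  γ[g; COUNT(*)→f](σ[z='s'](R)) → 1
  ρ[a/g](γ[g; COUNT(*)→f](σ[z='s'](R))) → 1
  π[f](ρ[a/g](γ[g; COUNT(*)→f](σ[z='s'](R)))) → 1

== RESULT ==
f
1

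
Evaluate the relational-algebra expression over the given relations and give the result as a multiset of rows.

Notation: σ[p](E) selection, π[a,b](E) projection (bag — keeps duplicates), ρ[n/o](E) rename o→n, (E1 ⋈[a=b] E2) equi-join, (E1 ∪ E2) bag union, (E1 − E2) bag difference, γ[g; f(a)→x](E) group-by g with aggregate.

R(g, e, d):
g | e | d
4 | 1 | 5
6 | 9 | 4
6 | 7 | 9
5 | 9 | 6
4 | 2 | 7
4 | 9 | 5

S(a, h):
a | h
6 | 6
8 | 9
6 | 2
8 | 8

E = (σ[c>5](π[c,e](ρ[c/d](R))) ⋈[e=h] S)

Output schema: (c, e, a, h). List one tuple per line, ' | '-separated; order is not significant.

Row counts bottom-up:
  R → 6
  ρ[c/d](R) → 6
  π[c,e](ρ[c/d](R)) → 6
  σ[c>5](π[c,e](ρ[c/d](R))) → 3
  S → 4
  (σ[c>5](π[c,e](ρ[c/d](R))) ⋈[e=h] S) → 2

== RESULT ==
c | e | a | h
6 | 9 | 8 | 9
7 | 2 | 6 | 2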